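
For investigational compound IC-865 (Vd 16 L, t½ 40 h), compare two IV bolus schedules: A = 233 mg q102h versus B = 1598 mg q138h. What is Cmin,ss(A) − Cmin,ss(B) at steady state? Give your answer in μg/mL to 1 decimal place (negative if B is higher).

Regimen A: f = (1/2)^(102/40) ≈ 0.1708; Cmin,ss = (233/16)·f/(1−f) ≈ 3.000 μg/mL.
Regimen B: f = (1/2)^(138/40) ≈ 0.0915; Cmin,ss = (1598/16)·f/(1−f) ≈ 10.059 μg/mL.
Difference ≈ 3.000 − 10.059 ≈ -7.059 μg/mL.

-7.1 μg/mL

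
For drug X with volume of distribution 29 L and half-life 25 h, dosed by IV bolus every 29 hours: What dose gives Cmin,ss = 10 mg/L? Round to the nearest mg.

358 mg

τ/t½ = 29/25 ≈ 1.16, so f = (1/2)^(29/25) ≈ 0.447513.
Cmin,ss = (D/Vd)·f/(1−f), so D = Cmin,ss·Vd·(1−f)/f.
D = 10 × 29 × (1−f)/f ≈ 10 × 29 × 1.23457 ≈ 358.03 mg.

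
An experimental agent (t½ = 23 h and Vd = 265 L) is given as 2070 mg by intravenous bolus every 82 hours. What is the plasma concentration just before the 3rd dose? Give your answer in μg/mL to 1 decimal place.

f = (1/2)^(τ/t½) = (1/2)^(82/23) ≈ 0.0845.
C₀ = D/Vd = 2070/265 ≈ 7.811 μg/mL.
Before the 3rd dose, 2 doses have been given. Superposition: Cmin = C₀·(f + f²).
≈ 7.811 × (0.0845 + 0.0071) ≈ 7.811 × 0.0916 ≈ 0.715 μg/mL.

0.7 μg/mL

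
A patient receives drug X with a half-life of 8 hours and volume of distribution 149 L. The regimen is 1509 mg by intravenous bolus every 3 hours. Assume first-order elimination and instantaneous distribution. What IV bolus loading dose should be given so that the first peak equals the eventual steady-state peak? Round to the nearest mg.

f = (1/2)^(3/8) ≈ 0.771105; accumulation ratio R = 1/(1−f) ≈ 4.36882.
Loading dose to hit Cmax,ss on first dose: D_load = D_maint·R ≈ 1509 × 4.36882 ≈ 6592.55 mg.

6593 mg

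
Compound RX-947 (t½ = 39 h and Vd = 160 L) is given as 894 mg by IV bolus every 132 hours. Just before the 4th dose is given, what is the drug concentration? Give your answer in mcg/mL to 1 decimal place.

0.6 mcg/mL

f = (1/2)^(τ/t½) = (1/2)^(132/39) ≈ 0.0957.
C₀ = D/Vd = 894/160 ≈ 5.588 mcg/mL.
Before the 4th dose, 3 doses have been given. Superposition: Cmin = C₀·(f + f² + … + f^3).
≈ 5.588 × (0.0957 + 0.0092 + 0.0009) ≈ 5.588 × 0.1058 ≈ 0.591 mcg/mL.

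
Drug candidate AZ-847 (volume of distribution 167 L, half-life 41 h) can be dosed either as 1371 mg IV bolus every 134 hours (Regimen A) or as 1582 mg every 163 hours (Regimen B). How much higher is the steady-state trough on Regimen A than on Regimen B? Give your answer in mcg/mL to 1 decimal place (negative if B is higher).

0.3 mcg/mL

Regimen A: f = (1/2)^(134/41) ≈ 0.1038; Cmin,ss = (1371/167)·f/(1−f) ≈ 0.951 mcg/mL.
Regimen B: f = (1/2)^(163/41) ≈ 0.0636; Cmin,ss = (1582/167)·f/(1−f) ≈ 0.643 mcg/mL.
Difference ≈ 0.951 − 0.643 ≈ 0.308 mcg/mL.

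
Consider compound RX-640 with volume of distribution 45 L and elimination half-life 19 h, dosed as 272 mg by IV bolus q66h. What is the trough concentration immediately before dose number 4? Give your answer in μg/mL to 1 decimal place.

0.6 μg/mL

f = (1/2)^(τ/t½) = (1/2)^(66/19) ≈ 0.0900.
C₀ = D/Vd = 272/45 ≈ 6.044 μg/mL.
Before the 4th dose, 3 doses have been given. Superposition: Cmin = C₀·(f + f² + … + f^3).
≈ 6.044 × (0.0900 + 0.0081 + 0.0007) ≈ 6.044 × 0.0988 ≈ 0.597 μg/mL.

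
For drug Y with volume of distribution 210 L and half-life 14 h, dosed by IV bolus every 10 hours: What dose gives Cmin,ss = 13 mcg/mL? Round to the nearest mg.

1749 mg

τ/t½ = 10/14 ≈ 0.71429, so f = (1/2)^(10/14) ≈ 0.609507.
Cmin,ss = (D/Vd)·f/(1−f), so D = Cmin,ss·Vd·(1−f)/f.
D = 13 × 210 × (1−f)/f ≈ 13 × 210 × 0.64067 ≈ 1749.03 mg.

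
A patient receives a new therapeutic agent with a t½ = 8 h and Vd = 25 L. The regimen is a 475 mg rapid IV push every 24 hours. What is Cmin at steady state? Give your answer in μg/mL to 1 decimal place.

τ = 24 h = 3 half-lives, so f = (1/2)^3 = 0.125.
Accumulation ratio R = 1/(1 − f) = 1/0.875 = 8/7.
Single-dose peak C₀ = D/Vd = 475/25 = 19 μg/mL.
Steady-state peak Cmax,ss = C₀·R = 19 × 8/7 ≈ 21.714 μg/mL.
Steady-state trough Cmin,ss = Cmax,ss·f ≈ 21.714 × 0.125 ≈ 2.714 μg/mL.

2.7 μg/mL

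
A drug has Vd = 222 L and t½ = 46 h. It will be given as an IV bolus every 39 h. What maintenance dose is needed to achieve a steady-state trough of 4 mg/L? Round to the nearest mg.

τ/t½ = 39/46 ≈ 0.84783, so f = (1/2)^(39/46) ≈ 0.555621.
Cmin,ss = (D/Vd)·f/(1−f), so D = Cmin,ss·Vd·(1−f)/f.
D = 4 × 222 × (1−f)/f ≈ 4 × 222 × 0.79979 ≈ 710.21 mg.

710 mg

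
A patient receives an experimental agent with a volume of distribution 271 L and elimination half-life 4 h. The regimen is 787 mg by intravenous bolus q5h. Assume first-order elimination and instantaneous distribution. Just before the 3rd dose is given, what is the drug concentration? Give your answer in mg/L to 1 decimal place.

f = (1/2)^(τ/t½) = (1/2)^(5/4) ≈ 0.4204.
C₀ = D/Vd = 787/271 ≈ 2.904 mg/L.
Before the 3rd dose, 2 doses have been given. Superposition: Cmin = C₀·(f + f²).
≈ 2.904 × (0.4204 + 0.1767) ≈ 2.904 × 0.5971 ≈ 1.734 mg/L.

1.7 mg/L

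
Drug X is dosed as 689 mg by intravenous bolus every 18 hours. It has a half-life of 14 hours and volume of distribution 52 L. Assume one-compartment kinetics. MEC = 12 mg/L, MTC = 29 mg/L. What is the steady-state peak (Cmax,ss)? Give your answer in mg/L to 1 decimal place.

Over one 18-h interval, 18/14 ≈ 1.2857 half-lives elapse, leaving f ≈ 0.4102 of each dose.
Accumulation ratio R = 1/(1 − f) ≈ 1/0.5898 ≈ 1.6955.
Each bolus raises the concentration by D/Vd = 689/52 ≈ 13.250 mg/L.
Cmax,ss = C₀/(1 − f) ≈ 13.250/0.5898 ≈ 22.465 mg/L.
Peak 22.5 mg/L vs MTC 29 mg/L: below toxic threshold.

22.5 mg/L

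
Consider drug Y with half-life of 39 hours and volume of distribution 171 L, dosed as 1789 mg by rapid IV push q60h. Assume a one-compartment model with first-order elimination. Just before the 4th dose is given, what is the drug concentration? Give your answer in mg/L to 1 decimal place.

f = (1/2)^(τ/t½) = (1/2)^(60/39) ≈ 0.3443.
C₀ = D/Vd = 1789/171 ≈ 10.462 mg/L.
Before the 4th dose, 3 doses have been given. Superposition: Cmin = C₀·(f + f² + … + f^3).
≈ 10.462 × (0.3443 + 0.1185 + 0.0408) ≈ 10.462 × 0.5036 ≈ 5.269 mg/L.

5.3 mg/L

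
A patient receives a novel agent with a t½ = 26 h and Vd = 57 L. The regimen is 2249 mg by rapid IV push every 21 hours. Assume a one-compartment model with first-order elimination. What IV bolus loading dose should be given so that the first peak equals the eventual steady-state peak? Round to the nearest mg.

5246 mg

f = (1/2)^(21/26) ≈ 0.571295; accumulation ratio R = 1/(1−f) ≈ 2.33261.
Loading dose to hit Cmax,ss on first dose: D_load = D_maint·R ≈ 2249 × 2.33261 ≈ 5246.04 mg.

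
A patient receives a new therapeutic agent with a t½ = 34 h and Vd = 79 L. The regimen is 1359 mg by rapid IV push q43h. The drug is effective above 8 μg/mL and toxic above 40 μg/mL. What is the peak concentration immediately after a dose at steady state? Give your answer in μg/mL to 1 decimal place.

29.5 μg/mL

k = ln2/t½ = ln2/34 ≈ 0.020387 h⁻¹; fraction remaining f = e^(−kτ) = e^(−0.020387×43) ≈ 0.4162.
Accumulation ratio R = 1/(1 − f) ≈ 1/0.5838 ≈ 1.7129.
Each bolus raises the concentration by D/Vd = 1359/79 ≈ 17.203 μg/mL.
Steady-state peak Cmax,ss = C₀·R ≈ 17.203 × 1.7129 ≈ 29.467 μg/mL.
Peak 29.5 μg/mL vs MTC 40 μg/mL: below toxic threshold.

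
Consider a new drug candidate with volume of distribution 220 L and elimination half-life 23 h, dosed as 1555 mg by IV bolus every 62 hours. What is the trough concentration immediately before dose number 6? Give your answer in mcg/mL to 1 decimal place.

f = (1/2)^(τ/t½) = (1/2)^(62/23) ≈ 0.1544.
C₀ = D/Vd = 1555/220 ≈ 7.068 mcg/mL.
Before the 6th dose, 5 doses have been given. Superposition: Cmin = C₀·(f + f² + … + f^5).
≈ 7.068 × (0.1544 + 0.0238 + 0.0037 + 0.0006 + 0.0001) ≈ 7.068 × 0.1826 ≈ 1.291 mcg/mL.

1.3 mcg/mL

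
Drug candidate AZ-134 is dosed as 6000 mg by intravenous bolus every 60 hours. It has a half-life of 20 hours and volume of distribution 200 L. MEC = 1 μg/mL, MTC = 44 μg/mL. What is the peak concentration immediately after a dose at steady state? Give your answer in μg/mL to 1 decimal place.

τ = 60 h = 3 half-lives, so f = (1/2)^3 = 0.125.
Accumulation ratio R = 1/(1 − f) = 1/0.875 = 8/7.
Single-dose peak C₀ = D/Vd = 6000/200 = 30 μg/mL.
Steady-state peak Cmax,ss = C₀·R = 30 × 8/7 ≈ 34.286 μg/mL.
Peak 34.3 μg/mL vs MTC 44 μg/mL: below toxic threshold.

34.3 μg/mL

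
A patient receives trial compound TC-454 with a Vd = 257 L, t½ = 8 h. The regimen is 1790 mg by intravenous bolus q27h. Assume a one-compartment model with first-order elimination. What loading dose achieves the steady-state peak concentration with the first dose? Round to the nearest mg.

1981 mg

f = (1/2)^(27/8) ≈ 0.096388; accumulation ratio R = 1/(1−f) ≈ 1.10667.
Loading dose to hit Cmax,ss on first dose: D_load = D_maint·R ≈ 1790 × 1.10667 ≈ 1980.94 mg.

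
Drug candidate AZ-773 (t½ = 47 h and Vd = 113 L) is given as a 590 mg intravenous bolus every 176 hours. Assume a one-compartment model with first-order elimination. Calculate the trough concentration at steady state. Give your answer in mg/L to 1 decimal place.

τ/t½ = 176/47 ≈ 3.7447, so fraction remaining f = (1/2)^(176/47) ≈ 0.0746.
Each bolus raises the concentration by D/Vd = 590/113 ≈ 5.221 mg/L.
Steady-state trough Cmin,ss = C₀·f/(1−f) ≈ 5.221 × 0.0746/0.9254 ≈ 0.421 mg/L.

0.4 mg/L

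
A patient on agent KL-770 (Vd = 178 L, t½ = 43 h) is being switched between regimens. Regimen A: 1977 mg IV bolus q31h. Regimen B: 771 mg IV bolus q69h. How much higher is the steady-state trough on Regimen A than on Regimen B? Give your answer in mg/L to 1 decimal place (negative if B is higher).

Regimen A: f = (1/2)^(31/43) ≈ 0.6067; Cmin,ss = (1977/178)·f/(1−f) ≈ 17.133 mg/L.
Regimen B: f = (1/2)^(69/43) ≈ 0.3288; Cmin,ss = (771/178)·f/(1−f) ≈ 2.122 mg/L.
Difference ≈ 17.133 − 2.122 ≈ 15.011 mg/L.

15.0 mg/L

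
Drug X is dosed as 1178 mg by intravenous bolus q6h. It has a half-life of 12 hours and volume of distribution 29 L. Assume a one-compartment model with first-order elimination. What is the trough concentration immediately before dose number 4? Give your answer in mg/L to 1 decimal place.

f = (1/2)^(τ/t½) = (1/2)^(6/12) ≈ 0.7071.
C₀ = D/Vd = 1178/29 ≈ 40.621 mg/L.
Before the 4th dose, 3 doses have been given. Superposition: Cmin = C₀·(f + f² + … + f^3).
≈ 40.621 × (0.7071 + 0.5000 + 0.3535) ≈ 40.621 × 1.5606 ≈ 63.393 mg/L.

63.4 mg/L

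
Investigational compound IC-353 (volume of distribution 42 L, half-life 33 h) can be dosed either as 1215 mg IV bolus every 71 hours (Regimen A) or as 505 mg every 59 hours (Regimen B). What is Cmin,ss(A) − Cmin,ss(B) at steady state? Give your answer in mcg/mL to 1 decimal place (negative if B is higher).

3.5 mcg/mL

Regimen A: f = (1/2)^(71/33) ≈ 0.2251; Cmin,ss = (1215/42)·f/(1−f) ≈ 8.403 mcg/mL.
Regimen B: f = (1/2)^(59/33) ≈ 0.2896; Cmin,ss = (505/42)·f/(1−f) ≈ 4.902 mcg/mL.
Difference ≈ 8.403 − 4.902 ≈ 3.501 mcg/mL.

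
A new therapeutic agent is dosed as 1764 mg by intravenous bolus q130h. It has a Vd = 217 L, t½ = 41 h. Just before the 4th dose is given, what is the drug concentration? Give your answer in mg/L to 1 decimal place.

1.0 mg/L

f = (1/2)^(τ/t½) = (1/2)^(130/41) ≈ 0.1110.
C₀ = D/Vd = 1764/217 ≈ 8.129 mg/L.
Before the 4th dose, 3 doses have been given. Superposition: Cmin = C₀·(f + f² + … + f^3).
≈ 8.129 × (0.1110 + 0.0123 + 0.0014) ≈ 8.129 × 0.1247 ≈ 1.014 mg/L.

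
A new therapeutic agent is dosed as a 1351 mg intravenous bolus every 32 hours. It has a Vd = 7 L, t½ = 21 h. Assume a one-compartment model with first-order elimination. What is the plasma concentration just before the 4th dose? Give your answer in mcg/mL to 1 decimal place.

f = (1/2)^(τ/t½) = (1/2)^(32/21) ≈ 0.3478.
C₀ = D/Vd = 1351/7 ≈ 193.000 mcg/mL.
Before the 4th dose, 3 doses have been given. Superposition: Cmin = C₀·(f + f² + … + f^3).
≈ 193.000 × (0.3478 + 0.1210 + 0.0421) ≈ 193.000 × 0.5109 ≈ 98.604 mcg/mL.

98.6 mcg/mL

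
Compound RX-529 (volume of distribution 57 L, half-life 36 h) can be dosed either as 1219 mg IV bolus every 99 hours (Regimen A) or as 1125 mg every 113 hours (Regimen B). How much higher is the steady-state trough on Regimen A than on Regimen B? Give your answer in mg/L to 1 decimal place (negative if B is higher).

1.2 mg/L

Regimen A: f = (1/2)^(99/36) ≈ 0.1487; Cmin,ss = (1219/57)·f/(1−f) ≈ 3.736 mg/L.
Regimen B: f = (1/2)^(113/36) ≈ 0.1135; Cmin,ss = (1125/57)·f/(1−f) ≈ 2.527 mg/L.
Difference ≈ 3.736 − 2.527 ≈ 1.209 mg/L.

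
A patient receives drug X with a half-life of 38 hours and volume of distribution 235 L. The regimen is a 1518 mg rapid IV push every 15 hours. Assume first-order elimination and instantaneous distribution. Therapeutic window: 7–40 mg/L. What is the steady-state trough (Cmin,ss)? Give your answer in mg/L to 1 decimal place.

20.5 mg/L

Over one 15-h interval, 15/38 ≈ 0.39474 half-lives elapse, leaving f ≈ 0.7606 of each dose.
Each bolus raises the concentration by D/Vd = 1518/235 ≈ 6.460 mg/L.
Steady-state trough Cmin,ss = C₀·f/(1−f) ≈ 6.460 × 0.7606/0.2394 ≈ 20.524 mg/L.
Trough 20.5 mg/L vs MEC 7 mg/L: adequate.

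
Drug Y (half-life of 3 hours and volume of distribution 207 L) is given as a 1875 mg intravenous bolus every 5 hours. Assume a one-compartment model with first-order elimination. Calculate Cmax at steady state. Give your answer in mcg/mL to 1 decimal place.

13.2 mcg/mL

Over one 5-h interval, 5/3 ≈ 1.6667 half-lives elapse, leaving f ≈ 0.3150 of each dose.
Accumulation ratio R = 1/(1 − f) ≈ 1/0.6850 ≈ 1.4599.
Single-dose peak C₀ = D/Vd = 1875/207 ≈ 9.058 mcg/mL.
Steady-state peak Cmax,ss = C₀·R ≈ 9.058 × 1.4599 ≈ 13.224 mcg/mL.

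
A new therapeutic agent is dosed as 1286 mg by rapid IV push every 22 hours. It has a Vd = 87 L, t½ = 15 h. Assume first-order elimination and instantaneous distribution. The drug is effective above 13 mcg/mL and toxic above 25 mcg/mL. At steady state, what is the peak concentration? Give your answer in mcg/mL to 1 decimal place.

23.2 mcg/mL

Over one 22-h interval, 22/15 ≈ 1.4667 half-lives elapse, leaving f ≈ 0.3618 of each dose.
At steady state, accumulation factor R = 1/(1 − e^(−kτ)) ≈ 1.5669.
Single-dose peak C₀ = D/Vd = 1286/87 ≈ 14.782 mcg/mL.
Steady-state peak Cmax,ss = C₀·R ≈ 14.782 × 1.5669 ≈ 23.162 mcg/mL.
Peak 23.2 mcg/mL vs MTC 25 mcg/mL: below toxic threshold.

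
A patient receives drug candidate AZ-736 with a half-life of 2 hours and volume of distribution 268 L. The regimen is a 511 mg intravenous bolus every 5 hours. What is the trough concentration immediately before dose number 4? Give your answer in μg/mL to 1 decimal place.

f = (1/2)^(τ/t½) = (1/2)^(5/2) ≈ 0.1768.
C₀ = D/Vd = 511/268 ≈ 1.907 μg/mL.
Before the 4th dose, 3 doses have been given. Superposition: Cmin = C₀·(f + f² + … + f^3).
≈ 1.907 × (0.1768 + 0.0313 + 0.0055) ≈ 1.907 × 0.2136 ≈ 0.407 μg/mL.

0.4 μg/mL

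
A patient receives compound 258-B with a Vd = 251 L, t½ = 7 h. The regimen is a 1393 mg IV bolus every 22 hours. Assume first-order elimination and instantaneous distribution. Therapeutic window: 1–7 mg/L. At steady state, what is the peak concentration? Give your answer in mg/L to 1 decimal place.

k = ln2/t½ = ln2/7 ≈ 0.099021 h⁻¹; fraction remaining f = e^(−kτ) = e^(−0.099021×22) ≈ 0.1132.
Accumulation ratio R = 1/(1 − f) ≈ 1/0.8868 ≈ 1.1276.
Single-dose peak C₀ = D/Vd = 1393/251 ≈ 5.550 mg/L.
Cmax,ss = C₀/(1 − f) ≈ 5.550/0.8868 ≈ 6.258 mg/L.
Peak 6.3 mg/L vs MTC 7 mg/L: below toxic threshold.

6.3 mg/L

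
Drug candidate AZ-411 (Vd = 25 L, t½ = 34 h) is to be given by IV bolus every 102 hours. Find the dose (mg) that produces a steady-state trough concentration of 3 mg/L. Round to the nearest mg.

525 mg

τ/t½ = 102/34 ≈ 3, so f = (1/2)^(102/34) ≈ 0.125000.
Cmin,ss = (D/Vd)·f/(1−f), so D = Cmin,ss·Vd·(1−f)/f.
D = 3 × 25 × (1−f)/f ≈ 3 × 25 × 7.00000 ≈ 525.00 mg.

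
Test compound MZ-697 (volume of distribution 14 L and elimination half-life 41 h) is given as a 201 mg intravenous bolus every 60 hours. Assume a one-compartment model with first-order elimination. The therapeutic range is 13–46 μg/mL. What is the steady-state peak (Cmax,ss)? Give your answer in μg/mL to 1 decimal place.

22.5 μg/mL

k = ln2/t½ = ln2/41 ≈ 0.016906 h⁻¹; fraction remaining f = e^(−kτ) = e^(−0.016906×60) ≈ 0.3626.
Accumulation ratio R = 1/(1 − f) ≈ 1/0.6374 ≈ 1.5689.
Each bolus raises the concentration by D/Vd = 201/14 ≈ 14.357 μg/mL.
Steady-state peak Cmax,ss = C₀·R ≈ 14.357 × 1.5689 ≈ 22.525 μg/mL.
Peak 22.5 μg/mL vs MTC 46 μg/mL: below toxic threshold.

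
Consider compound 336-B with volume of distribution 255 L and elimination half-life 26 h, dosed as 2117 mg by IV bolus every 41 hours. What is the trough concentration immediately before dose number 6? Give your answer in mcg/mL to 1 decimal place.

4.2 mcg/mL

f = (1/2)^(τ/t½) = (1/2)^(41/26) ≈ 0.3352.
C₀ = D/Vd = 2117/255 ≈ 8.302 mcg/mL.
Before the 6th dose, 5 doses have been given. Superposition: Cmin = C₀·(f + f² + … + f^5).
≈ 8.302 × (0.3352 + 0.1124 + 0.0377 + 0.0126 + 0.0042) ≈ 8.302 × 0.5021 ≈ 4.168 mcg/mL.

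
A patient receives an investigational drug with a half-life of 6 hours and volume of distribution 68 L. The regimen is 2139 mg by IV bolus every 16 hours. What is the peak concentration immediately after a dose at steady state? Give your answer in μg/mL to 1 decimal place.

τ/t½ = 16/6 ≈ 2.6667, so fraction remaining f = (1/2)^(16/6) ≈ 0.1575.
Accumulation ratio R = 1/(1 − f) ≈ 1/0.8425 ≈ 1.1869.
Single-dose peak C₀ = D/Vd = 2139/68 ≈ 31.456 μg/mL.
Steady-state peak Cmax,ss = C₀·R ≈ 31.456 × 1.1869 ≈ 37.335 μg/mL.

37.3 μg/mL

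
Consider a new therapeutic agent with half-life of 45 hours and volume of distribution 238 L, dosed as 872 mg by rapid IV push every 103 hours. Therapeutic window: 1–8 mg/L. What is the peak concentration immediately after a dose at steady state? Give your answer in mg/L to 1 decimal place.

τ/t½ = 103/45 ≈ 2.2889, so fraction remaining f = (1/2)^(103/45) ≈ 0.2046.
Accumulation ratio R = 1/(1 − f) ≈ 1/0.7954 ≈ 1.2572.
Single-dose peak C₀ = D/Vd = 872/238 ≈ 3.664 mg/L.
Cmax,ss = C₀/(1 − f) ≈ 3.664/0.7954 ≈ 4.606 mg/L.
Peak 4.6 mg/L vs MTC 8 mg/L: below toxic threshold.

4.6 mg/L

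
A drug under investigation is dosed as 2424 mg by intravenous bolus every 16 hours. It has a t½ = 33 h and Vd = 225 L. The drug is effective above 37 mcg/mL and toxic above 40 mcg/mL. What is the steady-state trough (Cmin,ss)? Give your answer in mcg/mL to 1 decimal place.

τ/t½ = 16/33 ≈ 0.48485, so fraction remaining f = (1/2)^(16/33) ≈ 0.7146.
At steady state, accumulation factor R = 1/(1 − e^(−kτ)) ≈ 3.5039.
Each bolus raises the concentration by D/Vd = 2424/225 ≈ 10.773 mcg/mL.
Cmax,ss = C₀/(1 − f) ≈ 10.773/0.2854 ≈ 37.747 mcg/mL.
One interval later, Cmin,ss = Cmax,ss·e^(−kτ) ≈ 37.747 × 0.7146 ≈ 26.974 mcg/mL.
Trough 27.0 mcg/mL vs MEC 37 mcg/mL: subtherapeutic.

27.0 mcg/mL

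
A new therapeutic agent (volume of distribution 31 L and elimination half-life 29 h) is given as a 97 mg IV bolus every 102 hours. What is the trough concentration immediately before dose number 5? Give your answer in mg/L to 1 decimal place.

0.3 mg/L

f = (1/2)^(τ/t½) = (1/2)^(102/29) ≈ 0.0873.
C₀ = D/Vd = 97/31 ≈ 3.129 mg/L.
Before the 5th dose, 4 doses have been given. Superposition: Cmin = C₀·(f + f² + … + f^4).
≈ 3.129 × (0.0873 + 0.0076 + 0.0007 + 0.0001) ≈ 3.129 × 0.0957 ≈ 0.299 mg/L.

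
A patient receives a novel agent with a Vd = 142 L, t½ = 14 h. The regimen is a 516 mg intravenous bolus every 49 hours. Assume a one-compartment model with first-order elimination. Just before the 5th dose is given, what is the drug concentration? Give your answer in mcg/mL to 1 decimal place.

0.4 mcg/mL

f = (1/2)^(τ/t½) = (1/2)^(49/14) ≈ 0.0884.
C₀ = D/Vd = 516/142 ≈ 3.634 mcg/mL.
Before the 5th dose, 4 doses have been given. Superposition: Cmin = C₀·(f + f² + … + f^4).
≈ 3.634 × (0.0884 + 0.0078 + 0.0007 + 0.0001) ≈ 3.634 × 0.0970 ≈ 0.352 mcg/mL.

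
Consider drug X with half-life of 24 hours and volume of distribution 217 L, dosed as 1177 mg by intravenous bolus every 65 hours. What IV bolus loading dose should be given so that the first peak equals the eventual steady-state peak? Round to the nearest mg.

f = (1/2)^(65/24) ≈ 0.153007; accumulation ratio R = 1/(1−f) ≈ 1.18065.
Loading dose to hit Cmax,ss on first dose: D_load = D_maint·R ≈ 1177 × 1.18065 ≈ 1389.63 mg.

1390 mg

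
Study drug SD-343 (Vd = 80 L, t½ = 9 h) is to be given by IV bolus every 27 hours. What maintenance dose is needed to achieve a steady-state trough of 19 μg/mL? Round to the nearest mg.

τ/t½ = 27/9 ≈ 3, so f = (1/2)^(27/9) ≈ 0.125000.
Cmin,ss = (D/Vd)·f/(1−f), so D = Cmin,ss·Vd·(1−f)/f.
D = 19 × 80 × (1−f)/f ≈ 19 × 80 × 7.00000 ≈ 10640.00 mg.

10640 mg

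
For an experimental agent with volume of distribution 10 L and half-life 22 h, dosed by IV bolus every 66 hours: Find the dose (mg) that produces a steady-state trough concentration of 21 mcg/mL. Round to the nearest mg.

1470 mg

τ/t½ = 66/22 ≈ 3, so f = (1/2)^(66/22) ≈ 0.125000.
Cmin,ss = (D/Vd)·f/(1−f), so D = Cmin,ss·Vd·(1−f)/f.
D = 21 × 10 × (1−f)/f ≈ 21 × 10 × 7.00000 ≈ 1470.00 mg.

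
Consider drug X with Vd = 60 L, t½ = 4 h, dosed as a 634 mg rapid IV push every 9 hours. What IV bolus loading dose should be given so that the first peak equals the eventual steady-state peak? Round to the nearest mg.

803 mg

f = (1/2)^(9/4) ≈ 0.210224; accumulation ratio R = 1/(1−f) ≈ 1.26618.
Loading dose to hit Cmax,ss on first dose: D_load = D_maint·R ≈ 634 × 1.26618 ≈ 802.76 mg.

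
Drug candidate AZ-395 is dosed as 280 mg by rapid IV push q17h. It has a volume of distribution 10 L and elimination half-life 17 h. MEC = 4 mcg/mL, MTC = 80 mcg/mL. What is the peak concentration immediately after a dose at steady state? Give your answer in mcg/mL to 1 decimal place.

The dosing interval is 1 half-life, so f = 2^(−1) = 0.5.
Accumulation ratio R = 1/(1 − f) = 1/0.5 = 2/1.
Single-dose peak C₀ = D/Vd = 280/10 = 28 mcg/mL.
Steady-state peak Cmax,ss = C₀·R = 28 × 2/1 ≈ 56.000 mcg/mL.
Peak 56.0 mcg/mL vs MTC 80 mcg/mL: below toxic threshold.

56.0 mcg/mL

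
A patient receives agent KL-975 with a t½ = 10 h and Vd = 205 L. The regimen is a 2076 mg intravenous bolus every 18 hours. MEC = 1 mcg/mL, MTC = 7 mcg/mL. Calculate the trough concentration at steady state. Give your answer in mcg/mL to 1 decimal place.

4.1 mcg/mL

τ/t½ = 18/10 ≈ 1.8, so fraction remaining f = (1/2)^(18/10) ≈ 0.2872.
Accumulation ratio R = 1/(1 − f) ≈ 1/0.7128 ≈ 1.4029.
Single-dose peak C₀ = D/Vd = 2076/205 ≈ 10.127 mcg/mL.
Cmax,ss = C₀/(1 − f) ≈ 10.127/0.7128 ≈ 14.207 mcg/mL.
Steady-state trough Cmin,ss = Cmax,ss·f ≈ 14.207 × 0.2872 ≈ 4.080 mcg/mL.
Trough 4.1 mcg/mL vs MEC 1 mcg/mL: adequate.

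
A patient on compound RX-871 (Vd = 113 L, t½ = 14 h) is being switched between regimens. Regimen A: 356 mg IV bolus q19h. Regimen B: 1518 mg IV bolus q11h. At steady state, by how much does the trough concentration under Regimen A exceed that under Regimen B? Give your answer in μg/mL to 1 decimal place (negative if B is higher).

-16.5 μg/mL

Regimen A: f = (1/2)^(19/14) ≈ 0.3904; Cmin,ss = (356/113)·f/(1−f) ≈ 2.018 μg/mL.
Regimen B: f = (1/2)^(11/14) ≈ 0.5801; Cmin,ss = (1518/113)·f/(1−f) ≈ 18.559 μg/mL.
Difference ≈ 2.018 − 18.559 ≈ -16.541 μg/mL.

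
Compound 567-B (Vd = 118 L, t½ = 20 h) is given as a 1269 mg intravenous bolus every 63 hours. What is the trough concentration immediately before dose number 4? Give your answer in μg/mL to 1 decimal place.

f = (1/2)^(τ/t½) = (1/2)^(63/20) ≈ 0.1127.
C₀ = D/Vd = 1269/118 ≈ 10.754 μg/mL.
Before the 4th dose, 3 doses have been given. Superposition: Cmin = C₀·(f + f² + … + f^3).
≈ 10.754 × (0.1127 + 0.0127 + 0.0014) ≈ 10.754 × 0.1268 ≈ 1.364 μg/mL.

1.4 μg/mL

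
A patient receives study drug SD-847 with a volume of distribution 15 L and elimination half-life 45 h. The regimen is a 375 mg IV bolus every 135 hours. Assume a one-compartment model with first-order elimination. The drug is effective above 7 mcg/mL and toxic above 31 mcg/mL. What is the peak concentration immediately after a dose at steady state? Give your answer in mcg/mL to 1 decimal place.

The dosing interval is 3 half-lives, so f = 2^(−3) = 0.125.
At steady state, R = 1/(1 − 0.125) = 8/7.
Single-dose peak C₀ = D/Vd = 375/15 = 25 mcg/mL.
Steady-state peak Cmax,ss = C₀·R = 25 × 8/7 ≈ 28.571 mcg/mL.
Peak 28.6 mcg/mL vs MTC 31 mcg/mL: below toxic threshold.

28.6 mcg/mL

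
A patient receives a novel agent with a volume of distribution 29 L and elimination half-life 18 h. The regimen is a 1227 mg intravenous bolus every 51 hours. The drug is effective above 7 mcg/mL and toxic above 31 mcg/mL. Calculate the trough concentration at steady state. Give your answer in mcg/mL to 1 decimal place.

6.9 mcg/mL

Over one 51-h interval, 51/18 ≈ 2.8333 half-lives elapse, leaving f ≈ 0.1403 of each dose.
At steady state, accumulation factor R = 1/(1 − e^(−kτ)) ≈ 1.1632.
Single-dose peak C₀ = D/Vd = 1227/29 ≈ 42.310 mcg/mL.
Steady-state peak Cmax,ss = C₀·R ≈ 42.310 × 1.1632 ≈ 49.215 mcg/mL.
One interval later, Cmin,ss = Cmax,ss·e^(−kτ) ≈ 49.215 × 0.1403 ≈ 6.905 mcg/mL.
Trough 6.9 mcg/mL vs MEC 7 mcg/mL: subtherapeutic.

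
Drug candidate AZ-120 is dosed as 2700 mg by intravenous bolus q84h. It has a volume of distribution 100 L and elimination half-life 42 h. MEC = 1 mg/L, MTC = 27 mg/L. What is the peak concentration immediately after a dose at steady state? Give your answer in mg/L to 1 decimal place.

36.0 mg/L

τ = 84 h = 2 half-lives, so f = (1/2)^2 = 0.25.
Accumulation ratio R = 1/(1 − f) = 1/0.75 = 4/3.
Single-dose peak C₀ = D/Vd = 2700/100 = 27 mg/L.
Steady-state peak Cmax,ss = C₀·R = 27 × 4/3 ≈ 36.000 mg/L.
Peak 36.0 mg/L vs MTC 27 mg/L: exceeds toxic threshold.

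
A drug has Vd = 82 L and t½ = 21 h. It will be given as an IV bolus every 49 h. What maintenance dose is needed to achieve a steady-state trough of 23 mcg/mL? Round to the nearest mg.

τ/t½ = 49/21 ≈ 2.3333, so f = (1/2)^(49/21) ≈ 0.198425.
Cmin,ss = (D/Vd)·f/(1−f), so D = Cmin,ss·Vd·(1−f)/f.
D = 23 × 82 × (1−f)/f ≈ 23 × 82 × 4.03969 ≈ 7618.86 mg.

7619 mg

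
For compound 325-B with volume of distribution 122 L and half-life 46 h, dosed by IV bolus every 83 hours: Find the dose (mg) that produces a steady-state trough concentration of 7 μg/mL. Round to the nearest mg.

τ/t½ = 83/46 ≈ 1.8043, so f = (1/2)^(83/46) ≈ 0.286310.
Cmin,ss = (D/Vd)·f/(1−f), so D = Cmin,ss·Vd·(1−f)/f.
D = 7 × 122 × (1−f)/f ≈ 7 × 122 × 2.49272 ≈ 2128.78 mg.

2129 mg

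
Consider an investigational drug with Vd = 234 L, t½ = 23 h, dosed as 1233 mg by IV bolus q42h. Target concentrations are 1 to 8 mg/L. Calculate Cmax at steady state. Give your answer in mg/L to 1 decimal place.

τ/t½ = 42/23 ≈ 1.8261, so fraction remaining f = (1/2)^(42/23) ≈ 0.2820.
At steady state, accumulation factor R = 1/(1 − e^(−kτ)) ≈ 1.3928.
Each bolus raises the concentration by D/Vd = 1233/234 ≈ 5.269 mg/L.
Steady-state peak Cmax,ss = C₀·R ≈ 5.269 × 1.3928 ≈ 7.339 mg/L.
Peak 7.3 mg/L vs MTC 8 mg/L: below toxic threshold.

7.3 mg/L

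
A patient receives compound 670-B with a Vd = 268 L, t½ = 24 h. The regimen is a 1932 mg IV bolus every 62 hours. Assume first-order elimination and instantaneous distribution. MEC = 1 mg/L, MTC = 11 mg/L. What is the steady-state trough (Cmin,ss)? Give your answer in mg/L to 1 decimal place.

k = ln2/t½ = ln2/24 ≈ 0.028881 h⁻¹; fraction remaining f = e^(−kτ) = e^(−0.028881×62) ≈ 0.1669.
At steady state, accumulation factor R = 1/(1 − e^(−kτ)) ≈ 1.2003.
Single-dose peak C₀ = D/Vd = 1932/268 ≈ 7.209 mg/L.
Steady-state peak Cmax,ss = C₀·R ≈ 7.209 × 1.2003 ≈ 8.653 mg/L.
One interval later, Cmin,ss = Cmax,ss·e^(−kτ) ≈ 8.653 × 0.1669 ≈ 1.444 mg/L.
Trough 1.4 mg/L vs MEC 1 mg/L: adequate.

1.4 mg/L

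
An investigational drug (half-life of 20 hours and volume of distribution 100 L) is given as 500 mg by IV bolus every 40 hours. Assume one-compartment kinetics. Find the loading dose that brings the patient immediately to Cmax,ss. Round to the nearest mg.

f = (1/2)^(40/20) ≈ 0.250000; accumulation ratio R = 1/(1−f) ≈ 1.33333.
Loading dose to hit Cmax,ss on first dose: D_load = D_maint·R ≈ 500 × 1.33333 ≈ 666.66 mg.

667 mg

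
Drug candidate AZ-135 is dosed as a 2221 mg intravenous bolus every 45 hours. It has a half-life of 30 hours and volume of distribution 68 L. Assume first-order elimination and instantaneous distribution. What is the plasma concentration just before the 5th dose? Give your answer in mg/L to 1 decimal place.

f = (1/2)^(τ/t½) = (1/2)^(45/30) ≈ 0.3536.
C₀ = D/Vd = 2221/68 ≈ 32.662 mg/L.
Before the 5th dose, 4 doses have been given. Superposition: Cmin = C₀·(f + f² + … + f^4).
≈ 32.662 × (0.3536 + 0.1250 + 0.0442 + 0.0156) ≈ 32.662 × 0.5384 ≈ 17.585 mg/L.

17.6 mg/L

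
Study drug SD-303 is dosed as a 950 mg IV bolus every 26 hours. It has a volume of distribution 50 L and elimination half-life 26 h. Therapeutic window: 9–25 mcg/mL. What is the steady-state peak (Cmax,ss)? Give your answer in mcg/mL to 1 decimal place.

38.0 mcg/mL

The dosing interval is 1 half-life, so f = 2^(−1) = 0.5.
At steady state, R = 1/(1 − 0.5) = 2/1.
Single-dose peak C₀ = D/Vd = 950/50 = 19 mcg/mL.
Steady-state peak Cmax,ss = C₀·R = 19 × 2/1 ≈ 38.000 mcg/mL.
Peak 38.0 mcg/mL vs MTC 25 mcg/mL: exceeds toxic threshold.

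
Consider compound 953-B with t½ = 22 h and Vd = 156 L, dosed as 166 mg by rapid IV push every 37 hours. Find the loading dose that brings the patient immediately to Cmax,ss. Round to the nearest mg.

241 mg

f = (1/2)^(37/22) ≈ 0.311690; accumulation ratio R = 1/(1−f) ≈ 1.45283.
Loading dose to hit Cmax,ss on first dose: D_load = D_maint·R ≈ 166 × 1.45283 ≈ 241.17 mg.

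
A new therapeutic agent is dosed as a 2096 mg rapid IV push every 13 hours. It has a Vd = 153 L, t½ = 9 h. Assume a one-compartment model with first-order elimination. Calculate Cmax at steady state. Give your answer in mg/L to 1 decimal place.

k = ln2/t½ = ln2/9 ≈ 0.077016 h⁻¹; fraction remaining f = e^(−kτ) = e^(−0.077016×13) ≈ 0.3674.
Accumulation ratio R = 1/(1 − f) ≈ 1/0.6326 ≈ 1.5808.
Each bolus raises the concentration by D/Vd = 2096/153 ≈ 13.699 mg/L.
Steady-state peak Cmax,ss = C₀·R ≈ 13.699 × 1.5808 ≈ 21.655 mg/L.

21.7 mg/L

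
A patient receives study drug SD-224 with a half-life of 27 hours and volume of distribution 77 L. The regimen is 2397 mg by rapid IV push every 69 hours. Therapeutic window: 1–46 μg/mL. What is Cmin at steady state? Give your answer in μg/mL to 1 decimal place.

Over one 69-h interval, 69/27 ≈ 2.5556 half-lives elapse, leaving f ≈ 0.1701 of each dose.
Accumulation ratio R = 1/(1 − f) ≈ 1/0.8299 ≈ 1.2050.
Each bolus raises the concentration by D/Vd = 2397/77 ≈ 31.130 μg/mL.
Cmax,ss = C₀/(1 − f) ≈ 31.130/0.8299 ≈ 37.511 μg/mL.
Steady-state trough Cmin,ss = Cmax,ss·f ≈ 37.511 × 0.1701 ≈ 6.381 μg/mL.
Trough 6.4 μg/mL vs MEC 1 μg/mL: adequate.

6.4 μg/mL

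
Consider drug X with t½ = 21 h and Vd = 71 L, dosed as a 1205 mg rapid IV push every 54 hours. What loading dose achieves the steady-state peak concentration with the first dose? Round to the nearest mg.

1449 mg

f = (1/2)^(54/21) ≈ 0.168238; accumulation ratio R = 1/(1−f) ≈ 1.20227.
Loading dose to hit Cmax,ss on first dose: D_load = D_maint·R ≈ 1205 × 1.20227 ≈ 1448.74 mg.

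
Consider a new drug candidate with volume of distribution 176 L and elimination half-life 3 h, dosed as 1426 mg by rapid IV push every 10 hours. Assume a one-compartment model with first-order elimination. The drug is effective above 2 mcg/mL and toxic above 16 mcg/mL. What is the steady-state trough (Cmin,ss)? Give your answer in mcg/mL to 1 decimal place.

k = ln2/t½ = ln2/3 ≈ 0.231049 h⁻¹; fraction remaining f = e^(−kτ) = e^(−0.231049×10) ≈ 0.0992.
Each bolus raises the concentration by D/Vd = 1426/176 ≈ 8.102 mcg/mL.
Steady-state trough Cmin,ss = C₀·f/(1−f) ≈ 8.102 × 0.0992/0.9008 ≈ 0.892 mcg/mL.
Trough 0.9 mcg/mL vs MEC 2 mcg/mL: subtherapeutic.

0.9 mcg/mL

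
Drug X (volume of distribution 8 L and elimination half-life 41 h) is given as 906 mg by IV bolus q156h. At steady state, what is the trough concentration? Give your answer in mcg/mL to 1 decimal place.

8.7 mcg/mL

τ/t½ = 156/41 ≈ 3.8049, so fraction remaining f = (1/2)^(156/41) ≈ 0.0716.
Accumulation ratio R = 1/(1 − f) ≈ 1/0.9284 ≈ 1.0771.
Each bolus raises the concentration by D/Vd = 906/8 ≈ 113.250 mcg/mL.
Steady-state peak Cmax,ss = C₀·R ≈ 113.250 × 1.0771 ≈ 121.982 mcg/mL.
One interval later, Cmin,ss = Cmax,ss·e^(−kτ) ≈ 121.982 × 0.0716 ≈ 8.734 mcg/mL.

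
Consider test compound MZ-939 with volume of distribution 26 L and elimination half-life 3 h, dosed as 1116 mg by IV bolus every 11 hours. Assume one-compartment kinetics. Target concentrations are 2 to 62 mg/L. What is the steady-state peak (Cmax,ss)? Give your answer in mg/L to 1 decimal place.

k = ln2/t½ = ln2/3 ≈ 0.231049 h⁻¹; fraction remaining f = e^(−kτ) = e^(−0.231049×11) ≈ 0.0787.
Accumulation ratio R = 1/(1 − f) ≈ 1/0.9213 ≈ 1.0854.
Single-dose peak C₀ = D/Vd = 1116/26 ≈ 42.923 mg/L.
Cmax,ss = C₀/(1 − f) ≈ 42.923/0.9213 ≈ 46.590 mg/L.
Peak 46.6 mg/L vs MTC 62 mg/L: below toxic threshold.

46.6 mg/L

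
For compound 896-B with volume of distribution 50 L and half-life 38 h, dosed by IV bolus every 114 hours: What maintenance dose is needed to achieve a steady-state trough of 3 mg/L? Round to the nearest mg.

τ/t½ = 114/38 ≈ 3, so f = (1/2)^(114/38) ≈ 0.125000.
Cmin,ss = (D/Vd)·f/(1−f), so D = Cmin,ss·Vd·(1−f)/f.
D = 3 × 50 × (1−f)/f ≈ 3 × 50 × 7.00000 ≈ 1050.00 mg.

1050 mg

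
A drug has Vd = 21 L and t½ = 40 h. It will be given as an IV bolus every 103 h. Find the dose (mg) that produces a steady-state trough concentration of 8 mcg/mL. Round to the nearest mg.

τ/t½ = 103/40 ≈ 2.575, so f = (1/2)^(103/40) ≈ 0.167822.
Cmin,ss = (D/Vd)·f/(1−f), so D = Cmin,ss·Vd·(1−f)/f.
D = 8 × 21 × (1−f)/f ≈ 8 × 21 × 4.95869 ≈ 833.06 mg.

833 mg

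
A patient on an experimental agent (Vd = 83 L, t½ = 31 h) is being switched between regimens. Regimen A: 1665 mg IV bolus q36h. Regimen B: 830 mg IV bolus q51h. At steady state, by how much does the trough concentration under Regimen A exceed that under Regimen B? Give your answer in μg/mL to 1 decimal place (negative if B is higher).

11.5 μg/mL

Regimen A: f = (1/2)^(36/31) ≈ 0.4471; Cmin,ss = (1665/83)·f/(1−f) ≈ 16.222 μg/mL.
Regimen B: f = (1/2)^(51/31) ≈ 0.3197; Cmin,ss = (830/83)·f/(1−f) ≈ 4.699 μg/mL.
Difference ≈ 16.222 − 4.699 ≈ 11.523 μg/mL.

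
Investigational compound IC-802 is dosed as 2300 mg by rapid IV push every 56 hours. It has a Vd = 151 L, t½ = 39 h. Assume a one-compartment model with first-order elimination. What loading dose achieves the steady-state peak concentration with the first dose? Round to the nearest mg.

3649 mg

f = (1/2)^(56/39) ≈ 0.369617; accumulation ratio R = 1/(1−f) ≈ 1.58634.
Loading dose to hit Cmax,ss on first dose: D_load = D_maint·R ≈ 2300 × 1.58634 ≈ 3648.58 mg.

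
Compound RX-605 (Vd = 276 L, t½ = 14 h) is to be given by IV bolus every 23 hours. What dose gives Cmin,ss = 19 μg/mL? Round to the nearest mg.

11132 mg

τ/t½ = 23/14 ≈ 1.6429, so f = (1/2)^(23/14) ≈ 0.320222.
Cmin,ss = (D/Vd)·f/(1−f), so D = Cmin,ss·Vd·(1−f)/f.
D = 19 × 276 × (1−f)/f ≈ 19 × 276 × 2.12283 ≈ 11132.12 mg.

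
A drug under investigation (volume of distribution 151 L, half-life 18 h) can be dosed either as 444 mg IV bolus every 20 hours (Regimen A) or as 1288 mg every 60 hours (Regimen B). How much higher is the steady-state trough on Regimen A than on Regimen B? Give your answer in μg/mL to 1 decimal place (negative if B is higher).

Regimen A: f = (1/2)^(20/18) ≈ 0.4629; Cmin,ss = (444/151)·f/(1−f) ≈ 2.534 μg/mL.
Regimen B: f = (1/2)^(60/18) ≈ 0.0992; Cmin,ss = (1288/151)·f/(1−f) ≈ 0.939 μg/mL.
Difference ≈ 2.534 − 0.939 ≈ 1.595 μg/mL.

1.6 μg/mL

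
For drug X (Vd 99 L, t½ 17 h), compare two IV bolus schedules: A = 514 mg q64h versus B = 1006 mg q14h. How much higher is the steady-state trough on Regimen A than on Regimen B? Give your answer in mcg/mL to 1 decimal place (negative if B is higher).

Regimen A: f = (1/2)^(64/17) ≈ 0.0736; Cmin,ss = (514/99)·f/(1−f) ≈ 0.412 mcg/mL.
Regimen B: f = (1/2)^(14/17) ≈ 0.5651; Cmin,ss = (1006/99)·f/(1−f) ≈ 13.204 mcg/mL.
Difference ≈ 0.412 − 13.204 ≈ -12.792 mcg/mL.

-12.8 mcg/mL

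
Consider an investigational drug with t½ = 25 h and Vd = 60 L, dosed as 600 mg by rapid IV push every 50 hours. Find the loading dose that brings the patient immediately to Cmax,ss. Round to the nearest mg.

800 mg

f = (1/2)^(50/25) ≈ 0.250000; accumulation ratio R = 1/(1−f) ≈ 1.33333.
Loading dose to hit Cmax,ss on first dose: D_load = D_maint·R ≈ 600 × 1.33333 ≈ 800.00 mg.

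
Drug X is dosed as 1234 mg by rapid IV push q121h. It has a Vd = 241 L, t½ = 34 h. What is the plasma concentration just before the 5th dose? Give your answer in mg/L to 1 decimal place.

0.5 mg/L

f = (1/2)^(τ/t½) = (1/2)^(121/34) ≈ 0.0849.
C₀ = D/Vd = 1234/241 ≈ 5.120 mg/L.
Before the 5th dose, 4 doses have been given. Superposition: Cmin = C₀·(f + f² + … + f^4).
≈ 5.120 × (0.0849 + 0.0072 + 0.0006 + 0.0001) ≈ 5.120 × 0.0928 ≈ 0.475 mg/L.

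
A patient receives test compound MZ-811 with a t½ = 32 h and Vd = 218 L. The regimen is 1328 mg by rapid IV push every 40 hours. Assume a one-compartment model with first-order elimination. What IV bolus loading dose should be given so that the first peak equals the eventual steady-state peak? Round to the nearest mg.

f = (1/2)^(40/32) ≈ 0.420448; accumulation ratio R = 1/(1−f) ≈ 1.72547.
Loading dose to hit Cmax,ss on first dose: D_load = D_maint·R ≈ 1328 × 1.72547 ≈ 2291.42 mg.

2291 mg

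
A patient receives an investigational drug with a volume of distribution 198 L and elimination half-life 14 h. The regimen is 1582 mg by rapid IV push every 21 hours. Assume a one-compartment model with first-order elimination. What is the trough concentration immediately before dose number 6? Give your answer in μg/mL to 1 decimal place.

f = (1/2)^(τ/t½) = (1/2)^(21/14) ≈ 0.3536.
C₀ = D/Vd = 1582/198 ≈ 7.990 μg/mL.
Before the 6th dose, 5 doses have been given. Superposition: Cmin = C₀·(f + f² + … + f^5).
≈ 7.990 × (0.3536 + 0.1250 + 0.0442 + 0.0156 + 0.0055) ≈ 7.990 × 0.5439 ≈ 4.346 μg/mL.

4.3 μg/mL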